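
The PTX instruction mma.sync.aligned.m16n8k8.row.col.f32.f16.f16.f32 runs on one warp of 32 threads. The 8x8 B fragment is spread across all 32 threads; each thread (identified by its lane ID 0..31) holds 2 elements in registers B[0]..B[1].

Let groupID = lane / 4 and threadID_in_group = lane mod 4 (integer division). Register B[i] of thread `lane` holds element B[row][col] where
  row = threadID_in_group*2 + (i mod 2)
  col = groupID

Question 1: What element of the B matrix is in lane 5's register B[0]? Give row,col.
2,1

L=5→G=5>>2=1, T=5&3=1
[0]→row 1·2+0=2  col G=1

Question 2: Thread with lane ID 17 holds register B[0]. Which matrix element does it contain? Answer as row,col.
lane 17->17/4=4, 17 mod 4=1
i=0  r:2·1+0->2  c:4

2,4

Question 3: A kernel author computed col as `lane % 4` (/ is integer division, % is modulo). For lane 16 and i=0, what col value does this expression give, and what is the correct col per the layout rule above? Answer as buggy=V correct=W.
`lane % 4`[16,0]⇒0
L=16⇒gr=16>>2=4, th=16&3=0
[0]⇒row 0·2+0=0  col gr=4
col: 0 vs 4

buggy=0 correct=4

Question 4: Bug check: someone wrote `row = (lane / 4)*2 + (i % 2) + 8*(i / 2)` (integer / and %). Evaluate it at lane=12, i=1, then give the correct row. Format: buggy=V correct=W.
`(lane / 4)*2 + (i % 2) + 8*(i / 2)`[12,1]->7
lane 12->12/4=3, 12 mod 4=0
i=1  r:2·0+1->1  c:3
row: 7 vs 1

buggy=7 correct=1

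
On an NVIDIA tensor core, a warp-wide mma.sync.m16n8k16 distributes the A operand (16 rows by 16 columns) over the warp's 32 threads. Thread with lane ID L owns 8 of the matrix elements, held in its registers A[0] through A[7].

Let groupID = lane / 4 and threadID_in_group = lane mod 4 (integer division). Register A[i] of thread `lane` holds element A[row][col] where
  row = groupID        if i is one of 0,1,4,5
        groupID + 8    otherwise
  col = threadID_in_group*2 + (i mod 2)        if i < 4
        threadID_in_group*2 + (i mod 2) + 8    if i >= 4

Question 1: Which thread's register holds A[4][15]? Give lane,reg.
19,5

r=4->g=4,rb=0  c=15->cb=1,t=3,b0=1
L=4*4+3=19  i=1*4+0*2+1=5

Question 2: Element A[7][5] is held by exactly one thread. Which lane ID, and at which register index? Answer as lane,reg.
30,1

r: 7->gid=7,r8=0  c: 5->c8=0,tid=2,i&1=1
L=7*4+2=30  i=0*4+0*2+1=1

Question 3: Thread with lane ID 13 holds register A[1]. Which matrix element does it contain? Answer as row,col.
13: g=3,t=1
[1] (3+0,1*2+1+0) = (3,3)

3,3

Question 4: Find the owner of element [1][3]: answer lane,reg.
5,1

r=1->g=1,rb=0  c=3->cb=0,t=1,b0=1
L=1*4+1=5  i=0*4+0*2+1=1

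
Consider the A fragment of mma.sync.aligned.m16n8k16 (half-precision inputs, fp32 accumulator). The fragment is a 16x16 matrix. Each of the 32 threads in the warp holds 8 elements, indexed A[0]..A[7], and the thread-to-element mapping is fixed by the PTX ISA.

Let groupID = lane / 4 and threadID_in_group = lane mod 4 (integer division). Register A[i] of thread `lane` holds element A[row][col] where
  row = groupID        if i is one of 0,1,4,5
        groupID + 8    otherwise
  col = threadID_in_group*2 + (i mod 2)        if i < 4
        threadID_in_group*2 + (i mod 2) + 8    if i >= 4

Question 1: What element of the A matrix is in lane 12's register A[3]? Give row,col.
lane 12->12/4=3, 12 mod 4=0
i=3  r:3+8->11  c:2·0+1+0->1

11,1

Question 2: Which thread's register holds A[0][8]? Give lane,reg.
r=0→G=0,rhi=0  c=8→chi=1,T=0,p=0
L=0*4+0=0  i=1*4+0*2+0=4

0,4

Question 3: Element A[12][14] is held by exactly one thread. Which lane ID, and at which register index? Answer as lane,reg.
19,6

r=12→G=4,rhi=1  c=14→chi=1,T=3,p=0
L=4*4+3=19  i=1*4+1*2+0=6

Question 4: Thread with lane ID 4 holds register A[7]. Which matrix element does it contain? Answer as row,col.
9,9

lane 4=>4/4=1, 4 mod 4=0
i=7  r:1+8=>9  c:2·0+1+8=>9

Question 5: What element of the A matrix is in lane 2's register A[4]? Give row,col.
lane 2: G=0 (2/4), T=2 (2%4)
i=4: r=0+0=0, c=2*2+0+8=12

0,12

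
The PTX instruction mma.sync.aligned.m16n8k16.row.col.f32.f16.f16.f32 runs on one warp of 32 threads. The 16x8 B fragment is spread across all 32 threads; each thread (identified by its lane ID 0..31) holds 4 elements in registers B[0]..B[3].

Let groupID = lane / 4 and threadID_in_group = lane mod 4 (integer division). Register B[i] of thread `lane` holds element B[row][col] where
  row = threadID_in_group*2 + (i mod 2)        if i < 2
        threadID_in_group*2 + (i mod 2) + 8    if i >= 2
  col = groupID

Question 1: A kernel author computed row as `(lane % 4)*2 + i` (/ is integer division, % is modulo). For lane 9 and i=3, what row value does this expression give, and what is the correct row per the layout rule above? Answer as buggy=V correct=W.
`(lane % 4)*2 + i`[9,3]->5
lane 9: gid=2 (9/4), tid=1 (9%4)
i=3: r=1*2+1+8=11, c=gid=2
row: 5 vs 11

buggy=5 correct=11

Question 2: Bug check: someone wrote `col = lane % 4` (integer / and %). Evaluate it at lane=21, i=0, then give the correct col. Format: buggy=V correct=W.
`lane % 4`[21,0]⇒1
21: gr=5,th=1
[0] (1*2+0+0,5) = (2,5)
col: 1 vs 5

buggy=1 correct=5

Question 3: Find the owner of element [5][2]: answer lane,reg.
10,1

c=2->g=2  r=5->rb=0,t=2,b0=1
L=2*4+2=10  i=0*2+1=1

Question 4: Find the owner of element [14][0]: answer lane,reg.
c=0->g=0  r=14->rb=1,t=3,b0=0
L=0*4+3=3  i=1*2+0=2

3,2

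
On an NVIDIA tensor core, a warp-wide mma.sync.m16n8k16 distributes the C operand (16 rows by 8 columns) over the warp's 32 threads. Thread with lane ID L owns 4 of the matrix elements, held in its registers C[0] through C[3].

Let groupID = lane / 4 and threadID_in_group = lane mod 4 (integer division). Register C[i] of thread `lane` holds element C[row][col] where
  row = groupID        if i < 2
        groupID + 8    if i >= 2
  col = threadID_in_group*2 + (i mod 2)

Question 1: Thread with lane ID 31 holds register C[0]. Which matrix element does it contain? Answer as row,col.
7,6

31: gid=7,tid=3
[0] (7+0,3*2+0) = (7,6)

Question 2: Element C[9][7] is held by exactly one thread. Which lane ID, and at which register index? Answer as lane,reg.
7,3

r: 9->gid=1,r8=1  c: 7->tid=3,i&1=1
L=1*4+3=7  i=1*2+1=3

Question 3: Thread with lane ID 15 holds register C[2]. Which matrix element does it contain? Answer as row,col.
11,6

L=15->g=15>>2=3, t=15&3=3
[2]->row 3+8=11  col 3·2+0=6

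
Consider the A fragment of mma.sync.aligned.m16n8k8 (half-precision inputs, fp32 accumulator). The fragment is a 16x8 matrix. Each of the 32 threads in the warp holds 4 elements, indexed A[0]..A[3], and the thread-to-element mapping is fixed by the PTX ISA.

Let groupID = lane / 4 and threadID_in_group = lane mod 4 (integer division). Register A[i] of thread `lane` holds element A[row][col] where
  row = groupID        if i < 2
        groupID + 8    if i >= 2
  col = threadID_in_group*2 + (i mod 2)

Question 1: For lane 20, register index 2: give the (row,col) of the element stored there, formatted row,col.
13,0

L=20⇒gr=20>>2=5, th=20&3=0
[2]⇒row 5+8=13  col 0·2+0=0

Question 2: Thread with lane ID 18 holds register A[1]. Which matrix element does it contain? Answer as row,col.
4,5

L=18=>grp=18>>2=4, tig=18&3=2
[1]=>row 4+0=4  col 2·2+1=5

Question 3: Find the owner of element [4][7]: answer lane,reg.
r: 4->gid=4,r8=0  c: 7->tid=3,i&1=1
L=4*4+3=19  i=0*2+1=1

19,1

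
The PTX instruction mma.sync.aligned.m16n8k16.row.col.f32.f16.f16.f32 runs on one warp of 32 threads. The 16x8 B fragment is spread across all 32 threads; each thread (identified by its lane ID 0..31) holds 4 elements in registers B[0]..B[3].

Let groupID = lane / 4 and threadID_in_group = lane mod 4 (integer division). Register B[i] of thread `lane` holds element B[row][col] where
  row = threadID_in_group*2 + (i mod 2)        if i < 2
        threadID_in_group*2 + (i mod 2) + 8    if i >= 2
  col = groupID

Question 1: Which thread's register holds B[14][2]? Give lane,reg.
11,2

c=2→G=2  r=14→rhi=1,T=3,p=0
L=2*4+3=11  i=1*2+0=2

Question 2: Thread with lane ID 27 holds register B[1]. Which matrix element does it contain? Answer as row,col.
7,6

27: gr=6,th=3
[1] (3*2+1+0,6) = (7,6)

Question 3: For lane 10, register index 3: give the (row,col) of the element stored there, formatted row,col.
10: G=2,T=2
[3] (2*2+1+8,2) = (13,2)

13,2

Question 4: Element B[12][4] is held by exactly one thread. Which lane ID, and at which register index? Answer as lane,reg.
18,2

c=4⇒gr=4  r=12⇒Rb=1,th=2,odd=0
L=4*4+2=18  i=1*2+0=2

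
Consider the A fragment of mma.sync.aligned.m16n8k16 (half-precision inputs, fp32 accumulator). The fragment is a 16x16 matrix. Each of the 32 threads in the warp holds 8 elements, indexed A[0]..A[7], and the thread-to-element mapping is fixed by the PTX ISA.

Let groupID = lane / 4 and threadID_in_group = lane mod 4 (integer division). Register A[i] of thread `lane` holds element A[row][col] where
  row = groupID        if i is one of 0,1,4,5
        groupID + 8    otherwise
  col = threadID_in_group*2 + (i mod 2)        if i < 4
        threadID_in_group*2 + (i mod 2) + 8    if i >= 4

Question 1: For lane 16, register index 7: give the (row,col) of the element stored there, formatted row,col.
12,9

16: G=4,T=0
[7] (4+8,0*2+1+8) = (12,9)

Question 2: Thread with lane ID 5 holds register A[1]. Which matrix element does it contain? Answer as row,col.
1,3

L=5→G=5>>2=1, T=5&3=1
[1]→row 1+0=1  col 1·2+1+0=3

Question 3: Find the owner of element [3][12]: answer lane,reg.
r=3->g=3,rb=0  c=12->cb=1,t=2,b0=0
L=3*4+2=14  i=1*4+0*2+0=4

14,4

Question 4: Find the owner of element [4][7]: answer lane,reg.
r=4⇒gr=4,Rb=0  c=7⇒Cb=0,th=3,odd=1
L=4*4+3=19  i=0*4+0*2+1=1

19,1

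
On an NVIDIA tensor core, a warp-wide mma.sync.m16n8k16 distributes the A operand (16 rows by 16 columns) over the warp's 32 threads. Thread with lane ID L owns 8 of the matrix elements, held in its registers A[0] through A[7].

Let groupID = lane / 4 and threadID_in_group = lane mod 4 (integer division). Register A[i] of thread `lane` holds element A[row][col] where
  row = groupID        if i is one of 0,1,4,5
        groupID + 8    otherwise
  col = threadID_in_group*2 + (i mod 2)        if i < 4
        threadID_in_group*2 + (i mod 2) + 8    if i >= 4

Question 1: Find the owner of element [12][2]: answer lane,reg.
17,2

r:12=>grp=4,rB=1  c:2=>cB=0,tig=1,lo=0
L=4*4+1=17  i=0*4+1*2+0=2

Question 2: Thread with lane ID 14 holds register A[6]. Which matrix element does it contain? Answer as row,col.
11,12

L=14=>grp=14>>2=3, tig=14&3=2
[6]=>row 3+8=11  col 2·2+0+8=12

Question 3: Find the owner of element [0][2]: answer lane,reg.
1,0

r: 0->gid=0,r8=0  c: 2->c8=0,tid=1,i&1=0
L=0*4+1=1  i=0*4+0*2+0=0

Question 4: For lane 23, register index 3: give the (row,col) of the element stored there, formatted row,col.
13,7

lane 23->23/4=5, 23 mod 4=3
i=3  r:5+8->13  c:2·3+1+0->7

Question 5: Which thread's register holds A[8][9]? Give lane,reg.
r=8⇒gr=0,Rb=1  c=9⇒Cb=1,th=0,odd=1
L=0*4+0=0  i=1*4+1*2+1=7

0,7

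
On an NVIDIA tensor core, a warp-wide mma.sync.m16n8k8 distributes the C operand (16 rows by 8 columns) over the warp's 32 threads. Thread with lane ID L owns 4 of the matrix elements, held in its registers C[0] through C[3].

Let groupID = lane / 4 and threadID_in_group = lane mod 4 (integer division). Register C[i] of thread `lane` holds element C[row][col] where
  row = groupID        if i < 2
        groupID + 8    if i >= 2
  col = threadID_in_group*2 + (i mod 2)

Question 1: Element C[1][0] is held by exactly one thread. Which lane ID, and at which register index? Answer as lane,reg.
r=1⇒gr=1,Rb=0  c=0⇒th=0,odd=0
L=1*4+0=4  i=0*2+0=0

4,0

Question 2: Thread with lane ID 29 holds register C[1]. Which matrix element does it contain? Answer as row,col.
lane 29→29/4=7, 29 mod 4=1
i=1  r:7+0→7  c:2·1+1→3

7,3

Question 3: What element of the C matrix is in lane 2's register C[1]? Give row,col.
0,5

L=2->gid=2>>2=0, tid=2&3=2
[1]->row 0+0=0  col 2·2+1=5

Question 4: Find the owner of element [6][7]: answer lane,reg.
27,1

r: 6->gid=6,r8=0  c: 7->tid=3,i&1=1
L=6*4+3=27  i=0*2+1=1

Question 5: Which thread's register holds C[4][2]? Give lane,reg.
r=4->g=4,rb=0  c=2->t=1,b0=0
L=4*4+1=17  i=0*2+0=0

17,0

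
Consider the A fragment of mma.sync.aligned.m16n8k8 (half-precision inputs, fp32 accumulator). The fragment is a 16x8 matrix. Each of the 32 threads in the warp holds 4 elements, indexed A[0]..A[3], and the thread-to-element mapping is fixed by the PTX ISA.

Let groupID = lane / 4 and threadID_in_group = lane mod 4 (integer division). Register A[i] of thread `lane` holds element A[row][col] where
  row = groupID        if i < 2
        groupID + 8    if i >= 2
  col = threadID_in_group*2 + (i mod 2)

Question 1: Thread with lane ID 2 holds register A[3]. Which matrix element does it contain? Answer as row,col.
lane 2: gid=0 (2/4), tid=2 (2%4)
i=3: r=0+8=8, c=2*2+1=5

8,5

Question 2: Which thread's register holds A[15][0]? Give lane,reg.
28,2

r=15→G=7,rhi=1  c=0→T=0,p=0
L=7*4+0=28  i=1*2+0=2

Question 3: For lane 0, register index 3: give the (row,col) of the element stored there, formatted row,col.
8,1

lane 0: grp=0 (0/4), tig=0 (0%4)
i=3: r=0+8=8, c=0*2+1=1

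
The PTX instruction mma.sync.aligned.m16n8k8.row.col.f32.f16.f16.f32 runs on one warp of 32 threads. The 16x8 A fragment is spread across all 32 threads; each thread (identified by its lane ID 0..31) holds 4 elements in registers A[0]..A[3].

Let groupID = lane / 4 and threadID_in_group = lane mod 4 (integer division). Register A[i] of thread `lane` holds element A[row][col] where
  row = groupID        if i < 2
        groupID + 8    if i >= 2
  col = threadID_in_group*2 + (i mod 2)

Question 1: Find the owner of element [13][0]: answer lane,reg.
20,2

r: 13->gid=5,r8=1  c: 0->tid=0,i&1=0
L=5*4+0=20  i=1*2+0=2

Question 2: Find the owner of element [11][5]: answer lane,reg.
14,3

r=11⇒gr=3,Rb=1  c=5⇒th=2,odd=1
L=3*4+2=14  i=1*2+1=3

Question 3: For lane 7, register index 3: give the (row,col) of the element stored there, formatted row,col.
9,7

lane 7: grp=1 (7/4), tig=3 (7%4)
i=3: r=1+8=9, c=3*2+1=7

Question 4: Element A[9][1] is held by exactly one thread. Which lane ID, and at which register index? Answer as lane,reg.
r:9=>grp=1,rB=1  c:1=>tig=0,lo=1
L=1*4+0=4  i=1*2+1=3

4,3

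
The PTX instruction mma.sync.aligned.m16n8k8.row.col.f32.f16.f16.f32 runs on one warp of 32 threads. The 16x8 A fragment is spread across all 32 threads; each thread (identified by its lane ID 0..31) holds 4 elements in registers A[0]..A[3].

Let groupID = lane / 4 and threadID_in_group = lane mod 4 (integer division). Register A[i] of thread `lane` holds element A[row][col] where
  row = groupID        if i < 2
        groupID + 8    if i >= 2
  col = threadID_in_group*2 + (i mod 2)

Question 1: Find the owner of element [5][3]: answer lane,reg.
21,1

r:5=>grp=5,rB=0  c:3=>tig=1,lo=1
L=5*4+1=21  i=0*2+1=1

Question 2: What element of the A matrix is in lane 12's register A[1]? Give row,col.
lane 12->12/4=3, 12 mod 4=0
i=1  r:3+0->3  c:2·0+1->1

3,1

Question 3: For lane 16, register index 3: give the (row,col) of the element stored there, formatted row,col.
12,1

L=16->gid=16>>2=4, tid=16&3=0
[3]->row 4+8=12  col 0·2+1=1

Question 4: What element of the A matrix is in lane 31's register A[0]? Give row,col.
7,6

lane 31: gid=7 (31/4), tid=3 (31%4)
i=0: r=7+0=7, c=3*2+0=6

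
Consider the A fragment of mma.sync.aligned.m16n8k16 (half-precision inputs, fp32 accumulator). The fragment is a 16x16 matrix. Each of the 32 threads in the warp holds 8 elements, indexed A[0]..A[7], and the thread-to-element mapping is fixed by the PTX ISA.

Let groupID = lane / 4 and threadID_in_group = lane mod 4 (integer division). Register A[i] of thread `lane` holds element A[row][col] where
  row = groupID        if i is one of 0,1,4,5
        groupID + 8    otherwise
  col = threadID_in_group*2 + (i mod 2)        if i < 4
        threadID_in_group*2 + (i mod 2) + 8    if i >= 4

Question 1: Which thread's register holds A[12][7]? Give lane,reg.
19,3

r=12→G=4,rhi=1  c=7→chi=0,T=3,p=1
L=4*4+3=19  i=0*4+1*2+1=3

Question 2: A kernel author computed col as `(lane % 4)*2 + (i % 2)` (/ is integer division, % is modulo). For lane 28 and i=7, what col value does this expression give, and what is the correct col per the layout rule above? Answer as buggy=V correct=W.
buggy=1 correct=9

`(lane % 4)*2 + (i % 2)`[28,7]=>1
L=28=>grp=28>>2=7, tig=28&3=0
[7]=>row 7+8=15  col 0·2+1+8=9
col: 1 vs 9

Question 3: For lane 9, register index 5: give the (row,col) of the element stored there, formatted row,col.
lane 9: grp=2 (9/4), tig=1 (9%4)
i=5: r=2+0=2, c=1*2+1+8=11

2,11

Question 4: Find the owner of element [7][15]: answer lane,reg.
r:7=>grp=7,rB=0  c:15=>cB=1,tig=3,lo=1
L=7*4+3=31  i=1*4+0*2+1=5

31,5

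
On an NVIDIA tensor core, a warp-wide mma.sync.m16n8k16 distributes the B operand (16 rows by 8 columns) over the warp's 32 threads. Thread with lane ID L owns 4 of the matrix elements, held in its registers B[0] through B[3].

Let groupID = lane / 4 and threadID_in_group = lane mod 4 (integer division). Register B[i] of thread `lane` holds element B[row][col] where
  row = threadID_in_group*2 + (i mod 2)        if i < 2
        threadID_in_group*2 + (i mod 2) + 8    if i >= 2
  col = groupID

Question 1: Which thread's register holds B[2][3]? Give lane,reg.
13,0

c: 3->gid=3  r: 2->r8=0,tid=1,i&1=0
L=3*4+1=13  i=0*2+0=0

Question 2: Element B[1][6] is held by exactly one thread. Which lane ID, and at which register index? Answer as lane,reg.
c=6->g=6  r=1->rb=0,t=0,b0=1
L=6*4+0=24  i=0*2+1=1

24,1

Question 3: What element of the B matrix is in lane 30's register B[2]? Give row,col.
12,7

L=30⇒gr=30>>2=7, th=30&3=2
[2]⇒row 2·2+0+8=12  col gr=7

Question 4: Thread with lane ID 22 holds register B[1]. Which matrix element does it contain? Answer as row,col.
5,5

L=22→G=22>>2=5, T=22&3=2
[1]→row 2·2+1+0=5  col G=5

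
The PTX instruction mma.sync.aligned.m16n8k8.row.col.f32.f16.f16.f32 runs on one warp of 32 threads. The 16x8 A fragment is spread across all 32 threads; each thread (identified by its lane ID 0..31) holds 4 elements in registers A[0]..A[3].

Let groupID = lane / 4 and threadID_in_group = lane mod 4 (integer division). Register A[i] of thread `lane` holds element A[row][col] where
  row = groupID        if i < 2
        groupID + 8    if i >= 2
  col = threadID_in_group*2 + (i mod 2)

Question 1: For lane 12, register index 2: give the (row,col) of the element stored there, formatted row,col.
L=12=>grp=12>>2=3, tig=12&3=0
[2]=>row 3+8=11  col 0·2+0=0

11,0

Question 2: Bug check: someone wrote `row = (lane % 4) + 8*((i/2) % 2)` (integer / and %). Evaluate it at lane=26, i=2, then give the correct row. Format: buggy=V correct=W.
`(lane % 4) + 8*((i/2) % 2)`[26,2]->10
lane 26->26/4=6, 26 mod 4=2
i=2  r:6+8->14  c:2·2+0->4
row: 10 vs 14

buggy=10 correct=14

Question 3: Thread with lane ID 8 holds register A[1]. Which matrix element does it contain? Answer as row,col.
8: gr=2,th=0
[1] (2+0,0*2+1) = (2,1)

2,1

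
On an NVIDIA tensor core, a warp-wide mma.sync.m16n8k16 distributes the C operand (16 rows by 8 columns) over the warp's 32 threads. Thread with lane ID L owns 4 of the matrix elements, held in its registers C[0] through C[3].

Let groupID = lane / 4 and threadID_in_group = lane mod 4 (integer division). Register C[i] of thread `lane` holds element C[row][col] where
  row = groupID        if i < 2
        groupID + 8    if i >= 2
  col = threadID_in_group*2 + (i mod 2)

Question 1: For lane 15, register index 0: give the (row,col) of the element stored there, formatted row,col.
3,6

L=15=>grp=15>>2=3, tig=15&3=3
[0]=>row 3+0=3  col 3·2+0=6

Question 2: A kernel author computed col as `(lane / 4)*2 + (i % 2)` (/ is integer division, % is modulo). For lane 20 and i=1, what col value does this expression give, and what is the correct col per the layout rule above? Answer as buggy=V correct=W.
`(lane / 4)*2 + (i % 2)`[20,1]→11
L=20→G=20>>2=5, T=20&3=0
[1]→row 5+0=5  col 0·2+1=1
col: 11 vs 1

buggy=11 correct=1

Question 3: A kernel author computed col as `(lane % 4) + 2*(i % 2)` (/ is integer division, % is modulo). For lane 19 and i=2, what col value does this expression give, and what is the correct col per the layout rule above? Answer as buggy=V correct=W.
buggy=3 correct=6

`(lane % 4) + 2*(i % 2)`[19,2]=>3
19: grp=4,tig=3
[2] (4+8,3*2+0) = (12,6)
col: 3 vs 6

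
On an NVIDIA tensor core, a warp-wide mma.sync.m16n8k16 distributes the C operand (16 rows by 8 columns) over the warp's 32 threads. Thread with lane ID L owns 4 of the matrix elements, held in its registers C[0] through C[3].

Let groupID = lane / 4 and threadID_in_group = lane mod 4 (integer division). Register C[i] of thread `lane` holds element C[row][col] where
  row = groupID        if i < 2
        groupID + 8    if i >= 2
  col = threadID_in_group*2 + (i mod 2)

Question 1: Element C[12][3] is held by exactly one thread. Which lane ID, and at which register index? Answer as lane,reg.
17,3

r=12->g=4,rb=1  c=3->t=1,b0=1
L=4*4+1=17  i=1*2+1=3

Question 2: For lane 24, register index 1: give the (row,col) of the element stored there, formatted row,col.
6,1

lane 24⇒24/4=6, 24 mod 4=0
i=1  r:6+0⇒6  c:2·0+1⇒1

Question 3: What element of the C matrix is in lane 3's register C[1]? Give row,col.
0,7

3: grp=0,tig=3
[1] (0+0,3*2+1) = (0,7)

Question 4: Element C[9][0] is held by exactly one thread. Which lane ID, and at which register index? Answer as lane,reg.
4,2

r=9→G=1,rhi=1  c=0→T=0,p=0
L=1*4+0=4  i=1*2+0=2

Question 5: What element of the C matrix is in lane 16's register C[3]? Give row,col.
12,1

lane 16->16/4=4, 16 mod 4=0
i=3  r:4+8->12  c:2·0+1->1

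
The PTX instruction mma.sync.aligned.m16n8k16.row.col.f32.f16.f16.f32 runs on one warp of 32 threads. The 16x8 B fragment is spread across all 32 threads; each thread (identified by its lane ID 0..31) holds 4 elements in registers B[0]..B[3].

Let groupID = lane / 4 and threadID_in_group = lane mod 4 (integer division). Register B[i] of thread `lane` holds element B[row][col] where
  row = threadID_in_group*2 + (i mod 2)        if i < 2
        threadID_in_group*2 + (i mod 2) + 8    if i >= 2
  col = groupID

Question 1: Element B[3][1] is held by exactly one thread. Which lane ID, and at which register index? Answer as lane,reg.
c=1->g=1  r=3->rb=0,t=1,b0=1
L=1*4+1=5  i=0*2+1=1

5,1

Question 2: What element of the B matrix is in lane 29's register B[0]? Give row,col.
lane 29=>29/4=7, 29 mod 4=1
i=0  r:2·1+0+0=>2  c:7

2,7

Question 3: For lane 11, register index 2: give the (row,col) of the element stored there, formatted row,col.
lane 11: grp=2 (11/4), tig=3 (11%4)
i=2: r=3*2+0+8=14, c=grp=2

14,2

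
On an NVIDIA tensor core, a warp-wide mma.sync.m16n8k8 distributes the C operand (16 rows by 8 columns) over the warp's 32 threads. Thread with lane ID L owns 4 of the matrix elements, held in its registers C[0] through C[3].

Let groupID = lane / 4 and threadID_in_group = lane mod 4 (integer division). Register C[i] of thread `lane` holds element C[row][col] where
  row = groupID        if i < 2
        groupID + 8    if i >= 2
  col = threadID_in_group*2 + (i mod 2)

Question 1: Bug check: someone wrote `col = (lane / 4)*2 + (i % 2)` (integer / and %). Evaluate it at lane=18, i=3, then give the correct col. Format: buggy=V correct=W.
buggy=9 correct=5

`(lane / 4)*2 + (i % 2)`[18,3]->9
lane 18->18/4=4, 18 mod 4=2
i=3  r:4+8->12  c:2·2+1->5
col: 9 vs 5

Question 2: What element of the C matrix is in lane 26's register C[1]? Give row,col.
6,5

lane 26: gr=6 (26/4), th=2 (26%4)
i=1: r=6+0=6, c=2*2+1=5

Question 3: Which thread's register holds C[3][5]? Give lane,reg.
14,1

r=3→G=3,rhi=0  c=5→T=2,p=1
L=3*4+2=14  i=0*2+1=1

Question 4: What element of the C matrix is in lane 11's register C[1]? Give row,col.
lane 11->11/4=2, 11 mod 4=3
i=1  r:2+0->2  c:2·3+1->7

2,7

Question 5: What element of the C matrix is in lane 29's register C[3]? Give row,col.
29: gid=7,tid=1
[3] (7+8,1*2+1) = (15,3)

15,3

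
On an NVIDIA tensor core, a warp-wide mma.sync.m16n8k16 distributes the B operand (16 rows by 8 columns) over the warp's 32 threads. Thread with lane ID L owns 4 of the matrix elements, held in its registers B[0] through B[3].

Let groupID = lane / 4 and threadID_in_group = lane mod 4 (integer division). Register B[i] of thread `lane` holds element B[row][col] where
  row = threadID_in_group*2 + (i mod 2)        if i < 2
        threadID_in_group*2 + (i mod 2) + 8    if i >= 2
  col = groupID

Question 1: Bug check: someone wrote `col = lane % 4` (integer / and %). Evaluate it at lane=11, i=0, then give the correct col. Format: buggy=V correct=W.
buggy=3 correct=2

`lane % 4`[11,0]->3
L=11->gid=11>>2=2, tid=11&3=3
[0]->row 3·2+0+0=6  col gid=2
col: 3 vs 2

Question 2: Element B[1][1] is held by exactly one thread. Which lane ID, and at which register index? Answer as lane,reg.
c=1⇒gr=1  r=1⇒Rb=0,th=0,odd=1
L=1*4+0=4  i=0*2+1=1

4,1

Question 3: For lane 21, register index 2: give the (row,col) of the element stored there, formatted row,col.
10,5

21: g=5,t=1
[2] (1*2+0+8,5) = (10,5)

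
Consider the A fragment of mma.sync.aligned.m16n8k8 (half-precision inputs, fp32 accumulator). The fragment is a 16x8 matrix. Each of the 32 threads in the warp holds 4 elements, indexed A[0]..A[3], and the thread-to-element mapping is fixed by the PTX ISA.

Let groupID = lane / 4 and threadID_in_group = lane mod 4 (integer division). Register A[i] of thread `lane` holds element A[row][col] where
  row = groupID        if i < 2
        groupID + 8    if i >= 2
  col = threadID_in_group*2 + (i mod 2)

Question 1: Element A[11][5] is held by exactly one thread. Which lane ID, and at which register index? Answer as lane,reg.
14,3

r: 11->gid=3,r8=1  c: 5->tid=2,i&1=1
L=3*4+2=14  i=1*2+1=3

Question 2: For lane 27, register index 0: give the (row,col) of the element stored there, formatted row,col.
6,6

lane 27: gr=6 (27/4), th=3 (27%4)
i=0: r=6+0=6, c=3*2+0=6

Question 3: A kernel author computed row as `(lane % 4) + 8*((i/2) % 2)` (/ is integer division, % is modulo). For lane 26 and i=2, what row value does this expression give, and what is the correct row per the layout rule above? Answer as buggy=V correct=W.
`(lane % 4) + 8*((i/2) % 2)`[26,2]=>10
lane 26=>26/4=6, 26 mod 4=2
i=2  r:6+8=>14  c:2·2+0=>4
row: 10 vs 14

buggy=10 correct=14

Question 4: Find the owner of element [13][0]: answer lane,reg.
20,2

r=13⇒gr=5,Rb=1  c=0⇒th=0,odd=0
L=5*4+0=20  i=1*2+0=2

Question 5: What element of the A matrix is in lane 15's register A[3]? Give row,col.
lane 15=>15/4=3, 15 mod 4=3
i=3  r:3+8=>11  c:2·3+1=>7

11,7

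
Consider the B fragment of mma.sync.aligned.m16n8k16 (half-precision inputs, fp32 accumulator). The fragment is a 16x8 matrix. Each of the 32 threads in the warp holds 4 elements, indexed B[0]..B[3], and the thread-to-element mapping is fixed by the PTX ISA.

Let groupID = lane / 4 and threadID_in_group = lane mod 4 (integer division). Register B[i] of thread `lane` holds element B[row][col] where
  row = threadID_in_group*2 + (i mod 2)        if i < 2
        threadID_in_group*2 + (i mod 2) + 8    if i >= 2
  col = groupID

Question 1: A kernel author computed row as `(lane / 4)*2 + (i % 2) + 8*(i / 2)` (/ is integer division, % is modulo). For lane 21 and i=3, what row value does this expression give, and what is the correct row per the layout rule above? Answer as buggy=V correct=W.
buggy=19 correct=11

`(lane / 4)*2 + (i % 2) + 8*(i / 2)`[21,3]⇒19
lane 21⇒21/4=5, 21 mod 4=1
i=3  r:2·1+1+8⇒11  c:5
row: 19 vs 11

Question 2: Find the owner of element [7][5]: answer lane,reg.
23,1

c=5→G=5  r=7→rhi=0,T=3,p=1
L=5*4+3=23  i=0*2+1=1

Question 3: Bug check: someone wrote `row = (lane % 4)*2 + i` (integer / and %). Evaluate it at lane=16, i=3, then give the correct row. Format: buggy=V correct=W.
buggy=3 correct=9

`(lane % 4)*2 + i`[16,3]->3
16: g=4,t=0
[3] (0*2+1+8,4) = (9,4)
row: 3 vs 9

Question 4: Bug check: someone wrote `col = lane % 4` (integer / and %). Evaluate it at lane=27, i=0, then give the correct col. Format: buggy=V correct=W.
`lane % 4`[27,0]->3
lane 27->27/4=6, 27 mod 4=3
i=0  r:2·3+0+0->6  c:6
col: 3 vs 6

buggy=3 correct=6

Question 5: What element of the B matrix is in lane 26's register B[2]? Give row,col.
lane 26: G=6 (26/4), T=2 (26%4)
i=2: r=2*2+0+8=12, c=G=6

12,6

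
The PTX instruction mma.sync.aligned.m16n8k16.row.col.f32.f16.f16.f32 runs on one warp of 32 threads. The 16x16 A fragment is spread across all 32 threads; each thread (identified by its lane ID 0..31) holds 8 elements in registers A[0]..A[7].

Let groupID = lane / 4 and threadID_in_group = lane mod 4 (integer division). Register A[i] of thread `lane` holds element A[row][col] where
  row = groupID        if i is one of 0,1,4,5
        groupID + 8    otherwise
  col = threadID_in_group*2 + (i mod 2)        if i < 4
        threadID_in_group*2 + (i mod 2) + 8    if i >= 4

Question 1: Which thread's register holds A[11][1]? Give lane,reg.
12,3

r=11->g=3,rb=1  c=1->cb=0,t=0,b0=1
L=3*4+0=12  i=0*4+1*2+1=3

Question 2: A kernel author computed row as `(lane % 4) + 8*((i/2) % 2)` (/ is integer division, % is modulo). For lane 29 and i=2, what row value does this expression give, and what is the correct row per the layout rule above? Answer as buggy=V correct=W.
`(lane % 4) + 8*((i/2) % 2)`[29,2]->9
lane 29->29/4=7, 29 mod 4=1
i=2  r:7+8->15  c:2·1+0+0->2
row: 9 vs 15

buggy=9 correct=15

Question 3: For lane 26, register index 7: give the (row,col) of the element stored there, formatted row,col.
14,13

26: G=6,T=2
[7] (6+8,2*2+1+8) = (14,13)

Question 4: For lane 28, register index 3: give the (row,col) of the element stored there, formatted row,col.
15,1

28: gid=7,tid=0
[3] (7+8,0*2+1+0) = (15,1)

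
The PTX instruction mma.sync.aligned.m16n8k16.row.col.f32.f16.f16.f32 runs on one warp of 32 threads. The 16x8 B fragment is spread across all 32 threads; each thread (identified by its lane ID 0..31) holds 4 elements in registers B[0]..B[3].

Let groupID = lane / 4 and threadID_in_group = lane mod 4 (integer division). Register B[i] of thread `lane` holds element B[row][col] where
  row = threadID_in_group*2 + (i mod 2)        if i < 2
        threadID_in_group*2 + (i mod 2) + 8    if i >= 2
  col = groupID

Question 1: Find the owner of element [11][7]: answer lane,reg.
c: 7->gid=7  r: 11->r8=1,tid=1,i&1=1
L=7*4+1=29  i=1*2+1=3

29,3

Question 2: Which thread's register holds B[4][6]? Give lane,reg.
26,0

c=6⇒gr=6  r=4⇒Rb=0,th=2,odd=0
L=6*4+2=26  i=0*2+0=0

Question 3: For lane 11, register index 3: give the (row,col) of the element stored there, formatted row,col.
15,2

L=11⇒gr=11>>2=2, th=11&3=3
[3]⇒row 3·2+1+8=15  col gr=2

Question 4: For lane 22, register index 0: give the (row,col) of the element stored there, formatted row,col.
lane 22: g=5 (22/4), t=2 (22%4)
i=0: r=2*2+0+0=4, c=g=5

4,5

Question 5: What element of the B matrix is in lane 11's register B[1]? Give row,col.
7,2

lane 11: G=2 (11/4), T=3 (11%4)
i=1: r=3*2+1+0=7, c=G=2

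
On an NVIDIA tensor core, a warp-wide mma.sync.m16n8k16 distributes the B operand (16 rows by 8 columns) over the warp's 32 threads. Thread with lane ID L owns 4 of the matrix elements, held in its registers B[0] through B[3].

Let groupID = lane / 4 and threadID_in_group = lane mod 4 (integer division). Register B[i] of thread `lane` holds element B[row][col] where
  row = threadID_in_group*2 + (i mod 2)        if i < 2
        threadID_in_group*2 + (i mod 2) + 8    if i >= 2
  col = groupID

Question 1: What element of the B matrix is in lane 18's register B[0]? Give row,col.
4,4

L=18->gid=18>>2=4, tid=18&3=2
[0]->row 2·2+0+0=4  col gid=4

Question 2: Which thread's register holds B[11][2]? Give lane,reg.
9,3

c=2→G=2  r=11→rhi=1,T=1,p=1
L=2*4+1=9  i=1*2+1=3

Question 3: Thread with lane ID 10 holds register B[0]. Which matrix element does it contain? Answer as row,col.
10: grp=2,tig=2
[0] (2*2+0+0,2) = (4,2)

4,2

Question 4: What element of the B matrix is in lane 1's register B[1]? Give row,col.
3,0

lane 1→1/4=0, 1 mod 4=1
i=1  r:2·1+1+0→3  c:0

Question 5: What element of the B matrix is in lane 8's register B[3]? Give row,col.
9,2

lane 8⇒8/4=2, 8 mod 4=0
i=3  r:2·0+1+8⇒9  c:2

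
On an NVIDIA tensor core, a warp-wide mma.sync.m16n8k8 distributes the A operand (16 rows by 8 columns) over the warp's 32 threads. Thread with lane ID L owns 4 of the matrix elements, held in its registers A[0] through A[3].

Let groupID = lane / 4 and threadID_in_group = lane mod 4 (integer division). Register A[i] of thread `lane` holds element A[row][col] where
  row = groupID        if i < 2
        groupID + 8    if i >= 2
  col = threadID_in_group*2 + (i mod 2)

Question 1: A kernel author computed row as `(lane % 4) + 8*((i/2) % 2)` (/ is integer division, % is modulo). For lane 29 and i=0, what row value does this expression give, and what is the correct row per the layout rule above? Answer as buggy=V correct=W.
buggy=1 correct=7

`(lane % 4) + 8*((i/2) % 2)`[29,0]=>1
29: grp=7,tig=1
[0] (7+0,1*2+0) = (7,2)
row: 1 vs 7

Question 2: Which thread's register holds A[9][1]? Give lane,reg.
r:9=>grp=1,rB=1  c:1=>tig=0,lo=1
L=1*4+0=4  i=1*2+1=3

4,3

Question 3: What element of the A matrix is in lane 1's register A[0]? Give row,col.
L=1=>grp=1>>2=0, tig=1&3=1
[0]=>row 0+0=0  col 1·2+0=2

0,2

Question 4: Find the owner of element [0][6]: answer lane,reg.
r=0→G=0,rhi=0  c=6→T=3,p=0
L=0*4+3=3  i=0*2+0=0

3,0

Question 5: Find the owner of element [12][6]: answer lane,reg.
r=12→G=4,rhi=1  c=6→T=3,p=0
L=4*4+3=19  i=1*2+0=2

19,2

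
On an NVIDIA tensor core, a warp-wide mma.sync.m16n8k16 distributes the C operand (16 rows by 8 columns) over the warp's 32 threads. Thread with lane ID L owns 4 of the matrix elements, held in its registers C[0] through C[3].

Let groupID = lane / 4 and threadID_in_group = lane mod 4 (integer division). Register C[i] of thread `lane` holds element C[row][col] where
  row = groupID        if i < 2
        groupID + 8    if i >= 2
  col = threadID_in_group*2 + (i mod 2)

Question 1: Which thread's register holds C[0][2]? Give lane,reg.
1,0

r: 0->gid=0,r8=0  c: 2->tid=1,i&1=0
L=0*4+1=1  i=0*2+0=0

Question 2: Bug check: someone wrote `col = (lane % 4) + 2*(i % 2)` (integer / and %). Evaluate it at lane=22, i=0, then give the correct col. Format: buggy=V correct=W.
`(lane % 4) + 2*(i % 2)`[22,0]=>2
22: grp=5,tig=2
[0] (5+0,2*2+0) = (5,4)
col: 2 vs 4

buggy=2 correct=4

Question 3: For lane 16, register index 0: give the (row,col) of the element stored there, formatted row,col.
4,0

lane 16→16/4=4, 16 mod 4=0
i=0  r:4+0→4  c:2·0+0→0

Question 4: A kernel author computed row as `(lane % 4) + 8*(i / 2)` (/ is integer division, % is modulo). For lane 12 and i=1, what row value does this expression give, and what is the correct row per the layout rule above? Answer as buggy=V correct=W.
buggy=0 correct=3

`(lane % 4) + 8*(i / 2)`[12,1]⇒0
12: gr=3,th=0
[1] (3+0,0*2+1) = (3,1)
row: 0 vs 3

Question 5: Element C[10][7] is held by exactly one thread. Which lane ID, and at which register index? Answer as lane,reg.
11,3

r=10⇒gr=2,Rb=1  c=7⇒th=3,odd=1
L=2*4+3=11  i=1*2+1=3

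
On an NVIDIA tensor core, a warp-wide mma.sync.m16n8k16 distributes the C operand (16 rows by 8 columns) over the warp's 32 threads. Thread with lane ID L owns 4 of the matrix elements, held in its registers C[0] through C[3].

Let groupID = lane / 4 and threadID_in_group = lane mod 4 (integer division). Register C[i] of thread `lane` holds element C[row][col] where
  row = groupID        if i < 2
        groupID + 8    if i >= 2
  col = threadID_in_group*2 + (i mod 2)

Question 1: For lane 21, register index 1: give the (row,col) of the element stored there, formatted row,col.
L=21→G=21>>2=5, T=21&3=1
[1]→row 5+0=5  col 1·2+1=3

5,3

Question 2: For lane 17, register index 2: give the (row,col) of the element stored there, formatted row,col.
12,2

17: G=4,T=1
[2] (4+8,1*2+0) = (12,2)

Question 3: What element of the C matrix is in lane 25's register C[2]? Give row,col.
L=25->gid=25>>2=6, tid=25&3=1
[2]->row 6+8=14  col 1·2+0=2

14,2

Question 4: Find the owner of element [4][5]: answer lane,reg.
18,1

r:4=>grp=4,rB=0  c:5=>tig=2,lo=1
L=4*4+2=18  i=0*2+1=1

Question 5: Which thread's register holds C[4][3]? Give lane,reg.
r: 4->gid=4,r8=0  c: 3->tid=1,i&1=1
L=4*4+1=17  i=0*2+1=1

17,1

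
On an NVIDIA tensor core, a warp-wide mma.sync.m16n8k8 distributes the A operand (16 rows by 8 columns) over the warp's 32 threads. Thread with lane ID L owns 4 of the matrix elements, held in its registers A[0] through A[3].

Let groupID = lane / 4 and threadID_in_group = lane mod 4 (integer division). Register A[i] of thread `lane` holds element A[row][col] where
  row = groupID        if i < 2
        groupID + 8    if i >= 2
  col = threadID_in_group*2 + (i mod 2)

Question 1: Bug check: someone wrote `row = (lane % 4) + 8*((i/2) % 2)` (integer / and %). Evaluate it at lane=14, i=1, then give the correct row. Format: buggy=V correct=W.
`(lane % 4) + 8*((i/2) % 2)`[14,1]⇒2
lane 14: gr=3 (14/4), th=2 (14%4)
i=1: r=3+0=3, c=2*2+1=5
row: 2 vs 3

buggy=2 correct=3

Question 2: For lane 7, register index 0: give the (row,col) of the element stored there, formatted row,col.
1,6

lane 7: G=1 (7/4), T=3 (7%4)
i=0: r=1+0=1, c=3*2+0=6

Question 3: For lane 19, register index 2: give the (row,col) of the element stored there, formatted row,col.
12,6

L=19=>grp=19>>2=4, tig=19&3=3
[2]=>row 4+8=12  col 3·2+0=6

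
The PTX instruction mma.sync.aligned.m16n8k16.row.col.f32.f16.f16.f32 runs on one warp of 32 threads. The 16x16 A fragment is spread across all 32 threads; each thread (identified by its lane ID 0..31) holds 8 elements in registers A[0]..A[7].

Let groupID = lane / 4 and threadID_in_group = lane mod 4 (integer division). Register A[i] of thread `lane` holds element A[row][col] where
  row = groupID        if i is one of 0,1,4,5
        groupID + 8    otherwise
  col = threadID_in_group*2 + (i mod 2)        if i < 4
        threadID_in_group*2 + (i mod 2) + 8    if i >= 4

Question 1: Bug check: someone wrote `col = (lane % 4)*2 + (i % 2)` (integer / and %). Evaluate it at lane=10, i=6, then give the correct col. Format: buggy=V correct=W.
buggy=4 correct=12

`(lane % 4)*2 + (i % 2)`[10,6]⇒4
lane 10⇒10/4=2, 10 mod 4=2
i=6  r:2+8⇒10  c:2·2+0+8⇒12
col: 4 vs 12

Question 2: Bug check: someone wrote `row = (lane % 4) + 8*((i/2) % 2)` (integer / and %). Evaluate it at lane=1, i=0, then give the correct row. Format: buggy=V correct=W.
buggy=1 correct=0

`(lane % 4) + 8*((i/2) % 2)`[1,0]->1
lane 1->1/4=0, 1 mod 4=1
i=0  r:0+0->0  c:2·1+0+0->2
row: 1 vs 0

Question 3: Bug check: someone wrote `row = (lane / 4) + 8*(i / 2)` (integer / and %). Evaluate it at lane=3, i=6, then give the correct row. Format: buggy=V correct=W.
`(lane / 4) + 8*(i / 2)`[3,6]->24
lane 3: gid=0 (3/4), tid=3 (3%4)
i=6: r=0+8=8, c=3*2+0+8=14
row: 24 vs 8

buggy=24 correct=8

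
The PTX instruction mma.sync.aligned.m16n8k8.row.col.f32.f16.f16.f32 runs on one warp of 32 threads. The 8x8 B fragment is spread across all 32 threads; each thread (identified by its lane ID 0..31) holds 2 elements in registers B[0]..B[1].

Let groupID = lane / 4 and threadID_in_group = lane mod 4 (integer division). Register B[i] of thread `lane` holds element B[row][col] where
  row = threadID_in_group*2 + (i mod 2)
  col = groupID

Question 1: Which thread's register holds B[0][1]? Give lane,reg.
c=1→G=1  r=0→T=0,p=0
L=1*4+0=4  i=0=0

4,0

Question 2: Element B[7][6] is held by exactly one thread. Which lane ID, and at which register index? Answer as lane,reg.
c:6=>grp=6  r:7=>tig=3,lo=1
L=6*4+3=27  i=1=1

27,1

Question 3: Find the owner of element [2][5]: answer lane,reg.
21,0

c=5⇒gr=5  r=2⇒th=1,odd=0
L=5*4+1=21  i=0=0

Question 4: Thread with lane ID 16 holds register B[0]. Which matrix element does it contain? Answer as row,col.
0,4

lane 16: gr=4 (16/4), th=0 (16%4)
i=0: r=0*2+0=0, c=gr=4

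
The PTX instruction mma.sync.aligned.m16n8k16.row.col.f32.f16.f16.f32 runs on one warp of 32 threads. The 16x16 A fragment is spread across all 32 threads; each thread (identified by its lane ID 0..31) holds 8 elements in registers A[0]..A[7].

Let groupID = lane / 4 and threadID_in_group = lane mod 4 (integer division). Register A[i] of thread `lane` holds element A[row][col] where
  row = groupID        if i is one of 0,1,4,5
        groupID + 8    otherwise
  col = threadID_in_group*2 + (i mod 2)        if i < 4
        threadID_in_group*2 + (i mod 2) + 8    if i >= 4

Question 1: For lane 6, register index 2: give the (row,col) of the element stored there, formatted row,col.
9,4

L=6⇒gr=6>>2=1, th=6&3=2
[2]⇒row 1+8=9  col 2·2+0+0=4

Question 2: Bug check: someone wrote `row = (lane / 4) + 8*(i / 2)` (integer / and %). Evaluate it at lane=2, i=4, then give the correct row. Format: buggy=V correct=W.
`(lane / 4) + 8*(i / 2)`[2,4]=>16
lane 2: grp=0 (2/4), tig=2 (2%4)
i=4: r=0+0=0, c=2*2+0+8=12
row: 16 vs 0

buggy=16 correct=0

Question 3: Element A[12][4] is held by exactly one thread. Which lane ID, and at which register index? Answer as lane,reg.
r=12->g=4,rb=1  c=4->cb=0,t=2,b0=0
L=4*4+2=18  i=0*4+1*2+0=2

18,2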